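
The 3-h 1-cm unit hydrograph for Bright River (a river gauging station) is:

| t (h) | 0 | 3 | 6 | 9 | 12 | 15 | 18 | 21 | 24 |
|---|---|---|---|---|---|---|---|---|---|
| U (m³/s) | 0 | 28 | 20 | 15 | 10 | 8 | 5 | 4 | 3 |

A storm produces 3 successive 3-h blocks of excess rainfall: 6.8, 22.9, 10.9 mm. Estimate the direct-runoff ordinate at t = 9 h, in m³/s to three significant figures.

Q ≈ 86.5 m³/s

By discrete convolution, Q_j = Σ (P_i / 10 mm) · U_{j−i}.
At t = 9 h (j=3): Q = (6.8/10)·15 + (22.9/10)·20 + (10.9/10)·28 = 86.5 m³/s.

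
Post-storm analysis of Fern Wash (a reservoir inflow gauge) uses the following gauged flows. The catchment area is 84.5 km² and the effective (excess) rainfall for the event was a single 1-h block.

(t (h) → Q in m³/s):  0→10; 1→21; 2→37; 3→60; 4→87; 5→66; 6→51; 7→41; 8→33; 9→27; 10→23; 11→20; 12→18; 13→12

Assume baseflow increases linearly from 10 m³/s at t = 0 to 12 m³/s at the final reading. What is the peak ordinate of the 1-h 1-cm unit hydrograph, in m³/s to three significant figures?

Direct runoff: 0.00, 10.85, 26.69, 49.54, 76.38, 55.23, 40.08, 29.92, 21.77, 15.62, 11.46, 8.31, 6.15, 0.00 m³/s; ΣQ_DR = 352.0 m³/s, peak = 76.38 m³/s.
Runoff depth d = ΣQ_DR·Δt / A = 352.0 × 3600 / (84.5 km²) = 15.00 mm.
The 1-cm UH is the DRH scaled by (10 mm)/d, so U_p = 76.38 × 10/15.00 = 50.9 m³/s.

U_p ≈ 50.9 m³/s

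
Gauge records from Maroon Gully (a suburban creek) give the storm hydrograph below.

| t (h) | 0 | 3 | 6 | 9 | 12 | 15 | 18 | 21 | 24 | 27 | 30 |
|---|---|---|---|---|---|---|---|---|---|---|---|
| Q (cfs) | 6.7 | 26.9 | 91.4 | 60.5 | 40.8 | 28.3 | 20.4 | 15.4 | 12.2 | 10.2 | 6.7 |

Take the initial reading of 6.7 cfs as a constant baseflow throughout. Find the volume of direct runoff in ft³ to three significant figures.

Direct-runoff ordinates (Q − Q_b): 0.0, 20.2, 84.7, 53.8, 34.1, 21.6, 13.7, 8.7, 5.5, 3.5, 0.0 cfs.
ΣQ_DR = 245.8 cfs.
With Δt = 3 h = 10800 s, V = ΣQ_DR · Δt = 245.8 × 10800 = 2.65 × 10^6 ft³.

V ≈ 2.65 × 10^6 ft³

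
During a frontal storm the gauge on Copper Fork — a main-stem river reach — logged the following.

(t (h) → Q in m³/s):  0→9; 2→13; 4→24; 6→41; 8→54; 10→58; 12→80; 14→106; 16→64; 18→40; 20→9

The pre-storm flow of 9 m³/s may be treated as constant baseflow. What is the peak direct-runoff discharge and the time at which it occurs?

Subtracting baseflow gives direct-runoff ordinates: 0.0, 4.0, 15.0, 32.0, 45.0, 49.0, 71.0, 97.0, 55.0, 31.0, 0.0 m³/s.
The maximum is 97.0 m³/s, occurring at the reading for t = 14 h.

Q_p = 97.0 m³/s at t = 14 h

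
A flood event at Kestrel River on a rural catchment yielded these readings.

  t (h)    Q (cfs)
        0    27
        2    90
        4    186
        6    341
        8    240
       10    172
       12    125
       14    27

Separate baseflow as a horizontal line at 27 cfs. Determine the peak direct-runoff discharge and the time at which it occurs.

Q_p = 314.0 cfs at t = 6 h

Subtracting baseflow gives direct-runoff ordinates: 0.0, 63.0, 159.0, 314.0, 213.0, 145.0, 98.0, 0.0 cfs.
The maximum is 314.0 cfs, occurring at the reading for t = 6 h.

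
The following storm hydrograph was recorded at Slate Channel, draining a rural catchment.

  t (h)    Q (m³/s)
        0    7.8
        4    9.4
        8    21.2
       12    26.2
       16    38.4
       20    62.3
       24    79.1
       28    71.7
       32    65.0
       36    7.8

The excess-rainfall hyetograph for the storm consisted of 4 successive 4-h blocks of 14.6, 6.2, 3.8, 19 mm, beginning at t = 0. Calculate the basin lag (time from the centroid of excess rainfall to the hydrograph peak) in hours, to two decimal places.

Centroid of excess rainfall: t_c = Σ P_i·t̄_i / ΣP_i = 8.4954 h (block centres at 2, 6, 10, 14 h).
Hydrograph peak occurs at t = 24 h, so basin lag t_L = 24 − 8.4954 = 15.50 h.

t_L ≈ 15.50 h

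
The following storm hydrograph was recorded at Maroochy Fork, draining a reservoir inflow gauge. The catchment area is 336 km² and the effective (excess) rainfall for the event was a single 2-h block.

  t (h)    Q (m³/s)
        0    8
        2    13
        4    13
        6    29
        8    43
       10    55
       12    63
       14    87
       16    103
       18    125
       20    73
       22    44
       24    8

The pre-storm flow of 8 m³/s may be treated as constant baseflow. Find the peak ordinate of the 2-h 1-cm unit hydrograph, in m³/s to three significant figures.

U_p ≈ 97.5 m³/s

Direct runoff: 0.0, 5.0, 5.0, 21.0, 35.0, 47.0, 55.0, 79.0, 95.0, 117.0, 65.0, 36.0, 0.0 m³/s; ΣQ_DR = 560.0 m³/s, peak = 117.0 m³/s.
Runoff depth d = ΣQ_DR·Δt / A = 560.0 × 7200 / (336 km²) = 12.00 mm.
The 1-cm UH is the DRH scaled by (10 mm)/d, so U_p = 117.0 × 10/12.00 = 97.5 m³/s.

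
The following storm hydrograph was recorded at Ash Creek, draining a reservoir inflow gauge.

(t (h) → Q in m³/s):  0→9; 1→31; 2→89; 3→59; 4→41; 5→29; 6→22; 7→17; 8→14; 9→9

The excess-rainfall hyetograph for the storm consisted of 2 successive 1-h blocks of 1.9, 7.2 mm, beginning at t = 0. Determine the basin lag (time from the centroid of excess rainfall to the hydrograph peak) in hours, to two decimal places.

t_L ≈ 0.71 h

Centroid of excess rainfall: t_c = Σ P_i·t̄_i / ΣP_i = 1.2912 h (block centres at 0.5, 1.5 h).
Hydrograph peak occurs at t = 2 h, so basin lag t_L = 2 − 1.2912 = 0.71 h.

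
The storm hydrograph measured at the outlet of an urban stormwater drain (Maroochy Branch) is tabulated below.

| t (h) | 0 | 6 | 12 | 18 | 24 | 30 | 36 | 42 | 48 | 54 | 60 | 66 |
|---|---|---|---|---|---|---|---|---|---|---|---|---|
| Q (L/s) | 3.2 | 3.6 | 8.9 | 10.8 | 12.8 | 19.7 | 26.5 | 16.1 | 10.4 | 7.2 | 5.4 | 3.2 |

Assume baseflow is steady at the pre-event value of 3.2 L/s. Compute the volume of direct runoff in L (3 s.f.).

V ≈ 1.93 × 10^6 L

Direct-runoff ordinates (Q − Q_b): 0.0, 0.4, 5.7, 7.6, 9.6, 16.5, 23.3, 12.9, 7.2, 4.0, 2.2, 0.0 L/s.
ΣQ_DR = 89.40 L/s.
With Δt = 6 h = 21600 s, V = ΣQ_DR · Δt = 89.40 × 21600 = 1.93 × 10^6 L.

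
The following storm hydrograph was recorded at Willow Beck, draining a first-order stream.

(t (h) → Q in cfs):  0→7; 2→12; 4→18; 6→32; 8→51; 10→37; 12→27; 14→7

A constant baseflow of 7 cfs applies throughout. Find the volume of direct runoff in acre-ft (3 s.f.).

V ≈ 22.3 acre-ft

Direct-runoff ordinates (Q − Q_b): 0.0, 5.0, 11.0, 25.0, 44.0, 30.0, 20.0, 0.0 cfs.
ΣQ_DR = 135.0 cfs.
With Δt = 2 h = 7200 s, V = ΣQ_DR · Δt = 135.0 × 7200 = 9.72 × 10^5 ft³ = 22.3 acre-ft.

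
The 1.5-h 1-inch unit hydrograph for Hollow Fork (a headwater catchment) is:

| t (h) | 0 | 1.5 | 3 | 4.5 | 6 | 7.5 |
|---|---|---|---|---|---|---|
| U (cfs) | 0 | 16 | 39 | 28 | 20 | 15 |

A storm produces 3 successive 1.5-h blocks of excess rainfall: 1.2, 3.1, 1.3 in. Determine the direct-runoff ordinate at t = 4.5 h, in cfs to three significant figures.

Q ≈ 175 cfs

By discrete convolution, Q_j = Σ (P_i / 1 in) · U_{j−i}.
At t = 4.5 h (j=3): Q = (1.2/1)·28 + (3.1/1)·39 + (1.3/1)·16 = 175 cfs.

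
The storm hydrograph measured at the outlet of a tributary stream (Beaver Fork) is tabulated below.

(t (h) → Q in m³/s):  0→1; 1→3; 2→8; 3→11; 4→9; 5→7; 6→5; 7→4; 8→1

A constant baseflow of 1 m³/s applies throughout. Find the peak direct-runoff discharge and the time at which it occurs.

Q_p = 10.0 m³/s at t = 3 h

Subtracting baseflow gives direct-runoff ordinates: 0.0, 2.0, 7.0, 10.0, 8.0, 6.0, 4.0, 3.0, 0.0 m³/s.
The maximum is 10.0 m³/s, occurring at the reading for t = 3 h.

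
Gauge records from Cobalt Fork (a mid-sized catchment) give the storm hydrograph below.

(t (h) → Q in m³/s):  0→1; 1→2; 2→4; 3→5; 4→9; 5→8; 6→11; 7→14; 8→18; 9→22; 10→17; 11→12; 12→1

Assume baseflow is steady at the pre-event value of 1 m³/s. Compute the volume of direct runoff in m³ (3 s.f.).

V ≈ 4.00 × 10^5 m³

Direct-runoff ordinates (Q − Q_b): 0.0, 1.0, 3.0, 4.0, 8.0, 7.0, 10.0, 13.0, 17.0, 21.0, 16.0, 11.0, 0.0 m³/s.
ΣQ_DR = 111.0 m³/s.
With Δt = 1 h = 3600 s, V = ΣQ_DR · Δt = 111.0 × 3600 = 4.00 × 10^5 m³.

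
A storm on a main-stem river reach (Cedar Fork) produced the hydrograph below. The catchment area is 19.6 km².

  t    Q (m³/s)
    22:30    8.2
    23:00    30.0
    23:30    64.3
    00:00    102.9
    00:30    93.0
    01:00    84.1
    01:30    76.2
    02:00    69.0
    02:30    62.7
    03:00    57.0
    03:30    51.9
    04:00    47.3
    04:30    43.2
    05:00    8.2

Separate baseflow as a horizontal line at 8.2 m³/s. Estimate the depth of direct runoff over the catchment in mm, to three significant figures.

Direct runoff: 0.0, 21.8, 56.1, 94.7, 84.8, 75.9, 68.0, 60.8, 54.5, 48.8, 43.7, 39.1, 35.0, 0.0 m³/s; ΣQ_DR = 683.2 m³/s.
V = ΣQ_DR · Δt = 683.2 × 1800 s = 1.230 × 10^6 m³.
Over A = 19.6 km², depth = V / A = 62.7 mm.

d ≈ 62.7 mm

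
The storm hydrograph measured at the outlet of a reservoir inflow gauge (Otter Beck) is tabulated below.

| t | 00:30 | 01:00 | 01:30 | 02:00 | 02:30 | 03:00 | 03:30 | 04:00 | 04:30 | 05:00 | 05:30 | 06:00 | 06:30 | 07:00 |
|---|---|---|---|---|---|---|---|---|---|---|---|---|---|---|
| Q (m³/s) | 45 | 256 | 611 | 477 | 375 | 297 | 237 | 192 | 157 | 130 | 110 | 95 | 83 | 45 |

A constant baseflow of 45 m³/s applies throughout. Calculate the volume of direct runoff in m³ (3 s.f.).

Direct-runoff ordinates (Q − Q_b): 0.0, 211.0, 566.0, 432.0, 330.0, 252.0, 192.0, 147.0, 112.0, 85.0, 65.0, 50.0, 38.0, 0.0 m³/s.
ΣQ_DR = 2480 m³/s.
With Δt = 0.5 h = 1800 s, V = ΣQ_DR · Δt = 2480 × 1800 = 4.46 × 10^6 m³.

V ≈ 4.46 × 10^6 m³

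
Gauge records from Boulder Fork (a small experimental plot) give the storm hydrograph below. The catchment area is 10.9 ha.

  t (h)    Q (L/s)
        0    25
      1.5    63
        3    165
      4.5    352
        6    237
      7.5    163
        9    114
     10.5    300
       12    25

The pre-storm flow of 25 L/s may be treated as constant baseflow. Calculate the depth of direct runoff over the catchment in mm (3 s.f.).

d ≈ 60.4 mm

Direct runoff: 0.0, 38.0, 140.0, 327.0, 212.0, 138.0, 89.0, 275.0, 0.0 L/s; ΣQ_DR = 1219 L/s.
V = ΣQ_DR · Δt = 1219 × 5400 s = 6.583 × 10^6 L.
Over A = 10.9 ha, depth = V / A = 60.4 mm.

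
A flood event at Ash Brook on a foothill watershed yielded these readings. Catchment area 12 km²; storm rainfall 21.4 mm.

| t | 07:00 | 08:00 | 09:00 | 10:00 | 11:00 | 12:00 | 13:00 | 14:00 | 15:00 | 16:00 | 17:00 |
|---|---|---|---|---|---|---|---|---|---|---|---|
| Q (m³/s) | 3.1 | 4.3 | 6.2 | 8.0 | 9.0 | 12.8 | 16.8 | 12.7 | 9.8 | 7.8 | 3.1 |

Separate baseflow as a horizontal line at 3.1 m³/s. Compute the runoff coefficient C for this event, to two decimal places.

C ≈ 0.83

ΣQ_DR = 59.50 m³/s; V = ΣQ_DR·Δt = 2.142 × 10^5 m³.
Runoff depth d = V / A = 17.85 mm.
C = d / P = 17.85 / 21.4 = 0.83.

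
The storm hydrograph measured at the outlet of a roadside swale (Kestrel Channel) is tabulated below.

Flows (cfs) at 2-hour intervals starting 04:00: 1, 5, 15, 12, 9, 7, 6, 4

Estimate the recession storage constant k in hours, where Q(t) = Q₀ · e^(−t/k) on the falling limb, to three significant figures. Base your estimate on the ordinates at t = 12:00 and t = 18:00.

On the falling limb, Q drops from 9 to 4 cfs between t = 12:00 and t = 18:00 (Δt = 6 h).
k = −Δt / ln(Q₂/Q₁) = −6 / ln(4/9) = 7.40 h.

k ≈ 7.40 h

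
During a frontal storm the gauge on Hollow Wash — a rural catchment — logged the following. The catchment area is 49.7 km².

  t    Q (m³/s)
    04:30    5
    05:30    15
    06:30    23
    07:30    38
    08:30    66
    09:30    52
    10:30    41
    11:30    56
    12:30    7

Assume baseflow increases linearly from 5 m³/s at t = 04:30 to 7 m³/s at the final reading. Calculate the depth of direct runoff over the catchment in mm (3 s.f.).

d ≈ 18.0 mm

Direct runoff: 0.00, 9.75, 17.50, 32.25, 60.00, 45.75, 34.50, 49.25, 0.00 m³/s; ΣQ_DR = 249.0 m³/s.
V = ΣQ_DR · Δt = 249.0 × 3600 s = 8.964 × 10^5 m³.
Over A = 49.7 km², depth = V / A = 18.0 mm.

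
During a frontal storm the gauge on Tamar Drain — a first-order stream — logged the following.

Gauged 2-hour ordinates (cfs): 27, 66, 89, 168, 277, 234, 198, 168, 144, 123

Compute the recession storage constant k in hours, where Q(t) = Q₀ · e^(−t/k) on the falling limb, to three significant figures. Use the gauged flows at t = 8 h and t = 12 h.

k ≈ 11.9 h

On the falling limb, Q drops from 277 to 198 cfs between t = 8 h and t = 12 h (Δt = 4 h).
k = −Δt / ln(Q₂/Q₁) = −4 / ln(198/277) = 11.9 h.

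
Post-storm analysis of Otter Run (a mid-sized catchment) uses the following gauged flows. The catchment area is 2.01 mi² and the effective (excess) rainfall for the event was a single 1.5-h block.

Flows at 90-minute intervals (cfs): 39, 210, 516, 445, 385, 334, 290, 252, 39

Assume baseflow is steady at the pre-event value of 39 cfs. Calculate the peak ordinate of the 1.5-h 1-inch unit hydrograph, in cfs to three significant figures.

Direct runoff: 0.0, 171.0, 477.0, 406.0, 346.0, 295.0, 251.0, 213.0, 0.0 cfs; ΣQ_DR = 2159 cfs, peak = 477.0 cfs.
Runoff depth d = ΣQ_DR·Δt / A = 2159 × 5400 / (2.01 mi²) = 2.497 in.
The 1-inch UH is the DRH scaled by (1 in)/d, so U_p = 477.0 × 1/2.497 = 191 cfs.

U_p ≈ 191 cfs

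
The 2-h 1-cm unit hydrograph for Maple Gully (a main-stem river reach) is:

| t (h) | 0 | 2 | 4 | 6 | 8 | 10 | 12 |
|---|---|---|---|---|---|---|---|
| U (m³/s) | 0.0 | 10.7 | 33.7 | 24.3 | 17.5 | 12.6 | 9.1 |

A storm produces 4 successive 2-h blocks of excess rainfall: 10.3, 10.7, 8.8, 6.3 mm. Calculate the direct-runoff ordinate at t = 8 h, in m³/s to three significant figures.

Q ≈ 80.4 m³/s

By discrete convolution, Q_j = Σ (P_i / 10 mm) · U_{j−i}.
At t = 8 h (j=4): Q = (10.3/10)·17.5 + (10.7/10)·24.3 + (8.8/10)·33.7 + (6.3/10)·10.7 = 80.4 m³/s.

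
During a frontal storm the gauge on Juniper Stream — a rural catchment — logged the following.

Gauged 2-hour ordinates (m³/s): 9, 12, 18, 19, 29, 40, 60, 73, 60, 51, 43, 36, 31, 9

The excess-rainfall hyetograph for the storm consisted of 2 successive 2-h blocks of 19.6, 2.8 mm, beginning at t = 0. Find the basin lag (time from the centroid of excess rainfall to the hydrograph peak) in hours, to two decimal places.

t_L ≈ 12.75 h

Centroid of excess rainfall: t_c = Σ P_i·t̄_i / ΣP_i = 1.2500 h (block centres at 1, 3 h).
Hydrograph peak occurs at t = 14 h, so basin lag t_L = 14 − 1.2500 = 12.75 h.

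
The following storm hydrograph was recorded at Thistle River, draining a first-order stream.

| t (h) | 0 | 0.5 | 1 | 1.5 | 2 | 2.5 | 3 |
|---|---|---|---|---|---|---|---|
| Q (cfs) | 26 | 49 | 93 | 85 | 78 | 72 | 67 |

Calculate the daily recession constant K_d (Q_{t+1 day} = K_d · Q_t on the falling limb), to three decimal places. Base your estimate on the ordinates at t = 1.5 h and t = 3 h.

Between t = 1.5 h and t = 3 h the flow falls from 85 to 67 cfs over 3×0.5 h = 1.5 h.
Per-interval ratio K = (67/85)^(1/3) = 0.9237; K_d = K^(24/0.5) = 0.022.

K_d ≈ 0.022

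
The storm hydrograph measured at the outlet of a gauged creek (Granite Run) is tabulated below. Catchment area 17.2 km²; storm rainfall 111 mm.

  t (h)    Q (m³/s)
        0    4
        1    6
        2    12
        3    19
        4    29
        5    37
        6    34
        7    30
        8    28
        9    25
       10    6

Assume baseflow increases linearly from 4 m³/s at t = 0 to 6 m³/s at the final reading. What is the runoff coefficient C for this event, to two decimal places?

ΣQ_DR = 175.0 m³/s; V = ΣQ_DR·Δt = 6.300 × 10^5 m³.
Runoff depth d = V / A = 36.63 mm.
C = d / P = 36.63 / 111 = 0.33.

C ≈ 0.33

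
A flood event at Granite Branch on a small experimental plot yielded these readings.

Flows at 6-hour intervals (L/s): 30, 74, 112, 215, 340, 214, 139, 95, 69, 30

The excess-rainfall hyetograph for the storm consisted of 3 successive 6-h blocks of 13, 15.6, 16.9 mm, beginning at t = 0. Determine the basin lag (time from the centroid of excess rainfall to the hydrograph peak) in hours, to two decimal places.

Centroid of excess rainfall: t_c = Σ P_i·t̄_i / ΣP_i = 9.5143 h (block centres at 3, 9, 15 h).
Hydrograph peak occurs at t = 24 h, so basin lag t_L = 24 − 9.5143 = 14.49 h.

t_L ≈ 14.49 h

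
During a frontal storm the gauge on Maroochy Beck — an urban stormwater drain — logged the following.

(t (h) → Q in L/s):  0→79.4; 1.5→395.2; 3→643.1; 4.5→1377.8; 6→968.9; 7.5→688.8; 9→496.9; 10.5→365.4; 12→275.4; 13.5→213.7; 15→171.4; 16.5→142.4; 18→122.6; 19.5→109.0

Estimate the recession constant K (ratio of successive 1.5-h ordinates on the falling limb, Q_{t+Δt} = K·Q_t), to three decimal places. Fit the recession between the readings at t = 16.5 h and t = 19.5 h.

K ≈ 0.875

Using the recession-limb readings at t = 16.5 h and t = 19.5 h: Q falls from 142.4 to 109.0 L/s over 2 intervals.
K = (Q₂/Q₁)^(1/2) = (109.0/142.4)^(1/2) = 0.875.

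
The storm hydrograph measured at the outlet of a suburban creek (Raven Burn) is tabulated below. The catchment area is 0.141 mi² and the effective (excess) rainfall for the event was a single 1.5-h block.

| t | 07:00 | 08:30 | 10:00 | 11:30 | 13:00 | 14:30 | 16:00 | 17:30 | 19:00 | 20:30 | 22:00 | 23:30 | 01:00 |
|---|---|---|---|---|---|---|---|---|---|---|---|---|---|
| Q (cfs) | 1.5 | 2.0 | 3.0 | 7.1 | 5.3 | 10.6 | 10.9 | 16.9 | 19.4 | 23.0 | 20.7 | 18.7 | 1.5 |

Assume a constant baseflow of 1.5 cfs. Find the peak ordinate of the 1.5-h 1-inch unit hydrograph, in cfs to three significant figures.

Direct runoff: 0.0, 0.5, 1.5, 5.6, 3.8, 9.1, 9.4, 15.4, 17.9, 21.5, 19.2, 17.2, 0.0 cfs; ΣQ_DR = 121.1 cfs, peak = 21.5 cfs.
Runoff depth d = ΣQ_DR·Δt / A = 121.1 × 5400 / (0.141 mi²) = 1.996 in.
The 1-inch UH is the DRH scaled by (1 in)/d, so U_p = 21.5 × 1/1.996 = 10.8 cfs.

U_p ≈ 10.8 cfs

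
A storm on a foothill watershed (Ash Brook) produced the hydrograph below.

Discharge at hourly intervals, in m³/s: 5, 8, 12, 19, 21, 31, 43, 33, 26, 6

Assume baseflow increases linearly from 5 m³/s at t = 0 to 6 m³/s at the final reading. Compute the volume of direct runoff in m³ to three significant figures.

Direct-runoff ordinates (Q − Q_b): 0.00, 2.89, 6.78, 13.67, 15.56, 25.44, 37.33, 27.22, 20.11, 0.00 m³/s.
ΣQ_DR = 149.0 m³/s.
With Δt = 1 h = 3600 s, V = ΣQ_DR · Δt = 149.0 × 3600 = 5.36 × 10^5 m³.

V ≈ 5.36 × 10^5 m³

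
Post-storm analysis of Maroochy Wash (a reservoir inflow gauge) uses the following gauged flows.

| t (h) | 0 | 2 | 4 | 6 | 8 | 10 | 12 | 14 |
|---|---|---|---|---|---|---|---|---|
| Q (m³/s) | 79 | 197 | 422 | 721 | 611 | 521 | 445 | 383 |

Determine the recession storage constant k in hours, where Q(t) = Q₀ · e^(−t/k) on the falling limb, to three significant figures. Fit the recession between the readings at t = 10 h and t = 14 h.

On the falling limb, Q drops from 521 to 383 m³/s between t = 10 h and t = 14 h (Δt = 4 h).
k = −Δt / ln(Q₂/Q₁) = −4 / ln(383/521) = 13.0 h.

k ≈ 13.0 h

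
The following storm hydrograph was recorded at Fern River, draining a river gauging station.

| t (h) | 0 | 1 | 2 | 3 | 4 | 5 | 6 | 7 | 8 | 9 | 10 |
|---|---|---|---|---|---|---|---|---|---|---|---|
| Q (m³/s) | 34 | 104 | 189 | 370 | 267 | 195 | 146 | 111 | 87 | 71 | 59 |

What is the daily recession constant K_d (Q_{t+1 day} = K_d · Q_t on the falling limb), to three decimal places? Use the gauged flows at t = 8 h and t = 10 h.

Between t = 8 h and t = 10 h the flow falls from 87 to 59 m³/s over 2×1 h = 2 h.
Per-interval ratio K = (59/87)^(1/2) = 0.8235; K_d = K^(24/1) = 0.009.

K_d ≈ 0.009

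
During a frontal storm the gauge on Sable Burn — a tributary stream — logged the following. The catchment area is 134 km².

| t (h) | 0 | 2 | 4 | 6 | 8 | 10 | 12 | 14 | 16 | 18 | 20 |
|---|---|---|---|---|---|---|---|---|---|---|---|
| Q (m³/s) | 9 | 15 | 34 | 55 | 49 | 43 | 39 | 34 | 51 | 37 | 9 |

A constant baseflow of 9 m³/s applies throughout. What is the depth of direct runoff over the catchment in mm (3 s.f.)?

Direct runoff: 0.0, 6.0, 25.0, 46.0, 40.0, 34.0, 30.0, 25.0, 42.0, 28.0, 0.0 m³/s; ΣQ_DR = 276.0 m³/s.
V = ΣQ_DR · Δt = 276.0 × 7200 s = 1.987 × 10^6 m³.
Over A = 134 km², depth = V / A = 14.8 mm.

d ≈ 14.8 mm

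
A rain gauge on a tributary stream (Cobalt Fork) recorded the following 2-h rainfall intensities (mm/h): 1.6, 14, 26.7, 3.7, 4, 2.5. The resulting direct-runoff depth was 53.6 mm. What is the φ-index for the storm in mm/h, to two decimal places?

φ ≈ 6.95 mm/h

Only the 2 blocks with intensity above φ contribute runoff: 14, 26.7 mm/h.
Σ(I−φ)·Δt = d  ⇒  (14+26.7 − 2φ)·2 = 53.6
φ = (40.70 − 53.6/2) / 2 = 6.95 mm/h.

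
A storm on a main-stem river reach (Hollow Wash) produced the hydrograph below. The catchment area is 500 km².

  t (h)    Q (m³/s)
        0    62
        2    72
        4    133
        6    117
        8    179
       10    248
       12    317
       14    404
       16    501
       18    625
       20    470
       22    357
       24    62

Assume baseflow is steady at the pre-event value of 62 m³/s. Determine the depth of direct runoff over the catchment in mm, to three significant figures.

Direct runoff: 0.0, 10.0, 71.0, 55.0, 117.0, 186.0, 255.0, 342.0, 439.0, 563.0, 408.0, 295.0, 0.0 m³/s; ΣQ_DR = 2741 m³/s.
V = ΣQ_DR · Δt = 2741 × 7200 s = 1.974 × 10^7 m³.
Over A = 500 km², depth = V / A = 39.5 mm.

d ≈ 39.5 mm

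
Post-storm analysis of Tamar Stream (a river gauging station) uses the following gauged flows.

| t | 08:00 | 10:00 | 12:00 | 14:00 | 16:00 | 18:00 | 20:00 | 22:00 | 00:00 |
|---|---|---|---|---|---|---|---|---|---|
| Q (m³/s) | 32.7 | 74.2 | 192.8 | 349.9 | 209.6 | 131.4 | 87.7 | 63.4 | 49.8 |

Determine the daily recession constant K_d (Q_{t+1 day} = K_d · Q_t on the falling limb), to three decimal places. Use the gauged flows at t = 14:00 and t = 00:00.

Between t = 14:00 and t = 00:00 the flow falls from 349.9 to 49.8 m³/s over 5×2 h = 10 h.
Per-interval ratio K = (49.8/349.9)^(1/5) = 0.6771; K_d = K^(24/2) = 0.009.

K_d ≈ 0.009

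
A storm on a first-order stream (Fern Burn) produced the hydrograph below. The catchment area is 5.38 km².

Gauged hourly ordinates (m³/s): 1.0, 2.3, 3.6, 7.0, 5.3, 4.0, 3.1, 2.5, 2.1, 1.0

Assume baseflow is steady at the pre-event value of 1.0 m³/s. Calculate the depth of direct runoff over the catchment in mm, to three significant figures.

d ≈ 14.7 mm

Direct runoff: 0.0, 1.3, 2.6, 6.0, 4.3, 3.0, 2.1, 1.5, 1.1, 0.0 m³/s; ΣQ_DR = 21.90 m³/s.
V = ΣQ_DR · Δt = 21.90 × 3600 s = 78840 m³.
Over A = 5.38 km², depth = V / A = 14.7 mm.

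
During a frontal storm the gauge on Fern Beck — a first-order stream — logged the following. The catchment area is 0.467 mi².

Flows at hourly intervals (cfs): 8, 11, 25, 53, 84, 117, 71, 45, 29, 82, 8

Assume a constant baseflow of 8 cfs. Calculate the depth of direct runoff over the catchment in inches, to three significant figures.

d ≈ 1.48 in

Direct runoff: 0.0, 3.0, 17.0, 45.0, 76.0, 109.0, 63.0, 37.0, 21.0, 74.0, 0.0 cfs; ΣQ_DR = 445.0 cfs.
V = ΣQ_DR · Δt = 445.0 × 3600 s = 1.602 × 10^6 ft³.
Over A = 0.467 mi², depth = V / A = 1.48 in.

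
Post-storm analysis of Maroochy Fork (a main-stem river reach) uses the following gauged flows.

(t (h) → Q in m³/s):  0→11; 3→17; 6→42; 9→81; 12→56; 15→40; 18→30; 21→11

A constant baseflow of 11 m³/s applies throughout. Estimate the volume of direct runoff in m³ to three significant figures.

Direct-runoff ordinates (Q − Q_b): 0.0, 6.0, 31.0, 70.0, 45.0, 29.0, 19.0, 0.0 m³/s.
ΣQ_DR = 200.0 m³/s.
With Δt = 3 h = 10800 s, V = ΣQ_DR · Δt = 200.0 × 10800 = 2.16 × 10^6 m³.

V ≈ 2.16 × 10^6 m³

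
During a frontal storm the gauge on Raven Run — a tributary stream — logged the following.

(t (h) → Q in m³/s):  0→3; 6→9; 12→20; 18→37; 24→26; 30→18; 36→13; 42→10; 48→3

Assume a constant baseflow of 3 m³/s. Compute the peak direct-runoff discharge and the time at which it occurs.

Q_p = 34.0 m³/s at t = 18 h

Subtracting baseflow gives direct-runoff ordinates: 0.0, 6.0, 17.0, 34.0, 23.0, 15.0, 10.0, 7.0, 0.0 m³/s.
The maximum is 34.0 m³/s, occurring at the reading for t = 18 h.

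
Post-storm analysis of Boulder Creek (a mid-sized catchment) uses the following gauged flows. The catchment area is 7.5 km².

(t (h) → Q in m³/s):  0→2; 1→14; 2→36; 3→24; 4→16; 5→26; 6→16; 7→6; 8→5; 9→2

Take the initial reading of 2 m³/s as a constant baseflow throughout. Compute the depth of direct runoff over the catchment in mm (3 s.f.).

d ≈ 61.0 mm

Direct runoff: 0.0, 12.0, 34.0, 22.0, 14.0, 24.0, 14.0, 4.0, 3.0, 0.0 m³/s; ΣQ_DR = 127.0 m³/s.
V = ΣQ_DR · Δt = 127.0 × 3600 s = 4.572 × 10^5 m³.
Over A = 7.5 km², depth = V / A = 61.0 mm.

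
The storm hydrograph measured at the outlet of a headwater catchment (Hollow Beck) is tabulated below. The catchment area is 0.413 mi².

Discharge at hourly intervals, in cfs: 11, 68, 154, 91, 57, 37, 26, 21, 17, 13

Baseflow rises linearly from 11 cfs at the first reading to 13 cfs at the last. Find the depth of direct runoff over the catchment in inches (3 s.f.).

Direct runoff: 0.00, 56.78, 142.56, 79.33, 45.11, 24.89, 13.67, 8.44, 4.22, 0.00 cfs; ΣQ_DR = 375.0 cfs.
V = ΣQ_DR · Δt = 375.0 × 3600 s = 1.350 × 10^6 ft³.
Over A = 0.413 mi², depth = V / A = 1.41 in.

d ≈ 1.41 in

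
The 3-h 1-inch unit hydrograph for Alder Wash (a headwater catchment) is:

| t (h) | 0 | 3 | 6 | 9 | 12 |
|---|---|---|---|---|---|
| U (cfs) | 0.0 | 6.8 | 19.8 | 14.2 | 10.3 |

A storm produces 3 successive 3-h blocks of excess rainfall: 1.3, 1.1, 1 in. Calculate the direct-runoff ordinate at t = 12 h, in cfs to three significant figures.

Q ≈ 48.8 cfs

By discrete convolution, Q_j = Σ (P_i / 1 in) · U_{j−i}.
At t = 12 h (j=4): Q = (1.3/1)·10.3 + (1.1/1)·14.2 + (1/1)·19.8 = 48.8 cfs.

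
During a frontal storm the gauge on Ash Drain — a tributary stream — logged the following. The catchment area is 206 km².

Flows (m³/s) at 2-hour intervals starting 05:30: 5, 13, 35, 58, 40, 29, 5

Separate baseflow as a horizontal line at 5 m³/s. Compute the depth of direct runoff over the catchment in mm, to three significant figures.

d ≈ 5.24 mm

Direct runoff: 0.0, 8.0, 30.0, 53.0, 35.0, 24.0, 0.0 m³/s; ΣQ_DR = 150.0 m³/s.
V = ΣQ_DR · Δt = 150.0 × 7200 s = 1.080 × 10^6 m³.
Over A = 206 km², depth = V / A = 5.24 mm.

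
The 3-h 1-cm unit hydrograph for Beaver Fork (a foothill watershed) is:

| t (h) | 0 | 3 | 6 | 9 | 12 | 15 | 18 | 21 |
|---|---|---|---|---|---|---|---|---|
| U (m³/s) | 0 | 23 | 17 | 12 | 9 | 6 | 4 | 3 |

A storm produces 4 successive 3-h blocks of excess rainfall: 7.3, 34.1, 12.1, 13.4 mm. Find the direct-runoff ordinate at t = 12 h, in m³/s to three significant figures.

Q ≈ 98.9 m³/s

By discrete convolution, Q_j = Σ (P_i / 10 mm) · U_{j−i}.
At t = 12 h (j=4): Q = (7.3/10)·9 + (34.1/10)·12 + (12.1/10)·17 + (13.4/10)·23 = 98.9 m³/s.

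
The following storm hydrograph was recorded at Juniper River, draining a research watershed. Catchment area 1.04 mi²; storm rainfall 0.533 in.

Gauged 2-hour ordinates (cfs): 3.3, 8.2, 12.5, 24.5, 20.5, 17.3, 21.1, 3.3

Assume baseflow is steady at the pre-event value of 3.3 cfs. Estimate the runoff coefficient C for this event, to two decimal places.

ΣQ_DR = 84.30 cfs; V = ΣQ_DR·Δt = 6.070 × 10^5 ft³.
Runoff depth d = V / A = 0.2512 in.
C = d / P = 0.2512 / 0.533 = 0.47.

C ≈ 0.47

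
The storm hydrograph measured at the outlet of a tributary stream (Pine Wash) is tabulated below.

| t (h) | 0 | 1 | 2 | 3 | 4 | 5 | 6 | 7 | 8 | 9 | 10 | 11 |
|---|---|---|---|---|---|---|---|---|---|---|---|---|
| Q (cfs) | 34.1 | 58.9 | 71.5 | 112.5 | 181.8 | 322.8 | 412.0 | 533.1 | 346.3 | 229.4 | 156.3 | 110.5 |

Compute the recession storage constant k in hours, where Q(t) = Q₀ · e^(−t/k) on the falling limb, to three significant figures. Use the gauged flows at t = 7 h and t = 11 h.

On the falling limb, Q drops from 533.1 to 110.5 cfs between t = 7 h and t = 11 h (Δt = 4 h).
k = −Δt / ln(Q₂/Q₁) = −4 / ln(110.5/533.1) = 2.54 h.

k ≈ 2.54 h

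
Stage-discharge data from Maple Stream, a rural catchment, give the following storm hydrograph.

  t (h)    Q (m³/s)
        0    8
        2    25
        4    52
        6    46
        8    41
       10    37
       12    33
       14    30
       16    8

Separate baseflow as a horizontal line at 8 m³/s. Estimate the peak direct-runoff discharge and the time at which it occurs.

Q_p = 44.0 m³/s at t = 4 h

Subtracting baseflow gives direct-runoff ordinates: 0.0, 17.0, 44.0, 38.0, 33.0, 29.0, 25.0, 22.0, 0.0 m³/s.
The maximum is 44.0 m³/s, occurring at the reading for t = 4 h.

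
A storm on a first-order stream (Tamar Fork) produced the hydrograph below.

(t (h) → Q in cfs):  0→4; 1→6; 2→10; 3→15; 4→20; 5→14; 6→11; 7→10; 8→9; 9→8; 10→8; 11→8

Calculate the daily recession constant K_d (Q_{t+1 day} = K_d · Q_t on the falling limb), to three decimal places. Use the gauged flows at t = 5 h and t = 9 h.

Between t = 5 h and t = 9 h the flow falls from 14 to 8 cfs over 4×1 h = 4 h.
Per-interval ratio K = (8/14)^(1/4) = 0.8694; K_d = K^(24/1) = 0.035.

K_d ≈ 0.035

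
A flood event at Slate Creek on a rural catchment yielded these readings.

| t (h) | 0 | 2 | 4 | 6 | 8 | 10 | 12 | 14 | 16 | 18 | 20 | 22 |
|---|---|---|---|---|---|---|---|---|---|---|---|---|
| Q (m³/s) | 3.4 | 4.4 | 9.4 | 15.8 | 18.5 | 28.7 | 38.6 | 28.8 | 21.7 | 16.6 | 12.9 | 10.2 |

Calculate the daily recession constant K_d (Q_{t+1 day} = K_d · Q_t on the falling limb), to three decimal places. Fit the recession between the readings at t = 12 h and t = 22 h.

K_d ≈ 0.041

Between t = 12 h and t = 22 h the flow falls from 38.6 to 10.2 m³/s over 5×2 h = 10 h.
Per-interval ratio K = (10.2/38.6)^(1/5) = 0.7663; K_d = K^(24/2) = 0.041.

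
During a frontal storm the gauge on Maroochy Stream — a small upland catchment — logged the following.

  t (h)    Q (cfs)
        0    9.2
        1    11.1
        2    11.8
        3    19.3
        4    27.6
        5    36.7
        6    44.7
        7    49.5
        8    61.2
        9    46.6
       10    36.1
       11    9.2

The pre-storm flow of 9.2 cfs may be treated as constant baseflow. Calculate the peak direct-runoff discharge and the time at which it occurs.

Subtracting baseflow gives direct-runoff ordinates: 0.0, 1.9, 2.6, 10.1, 18.4, 27.5, 35.5, 40.3, 52.0, 37.4, 26.9, 0.0 cfs.
The maximum is 52.0 cfs, occurring at the reading for t = 8 h.

Q_p = 52.0 cfs at t = 8 h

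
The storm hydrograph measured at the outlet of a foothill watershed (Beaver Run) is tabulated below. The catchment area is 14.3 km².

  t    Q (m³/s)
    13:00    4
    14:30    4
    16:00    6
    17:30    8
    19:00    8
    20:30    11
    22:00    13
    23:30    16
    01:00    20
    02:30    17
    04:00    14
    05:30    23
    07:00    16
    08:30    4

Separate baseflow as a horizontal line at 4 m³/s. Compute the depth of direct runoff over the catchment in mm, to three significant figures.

Direct runoff: 0.0, 0.0, 2.0, 4.0, 4.0, 7.0, 9.0, 12.0, 16.0, 13.0, 10.0, 19.0, 12.0, 0.0 m³/s; ΣQ_DR = 108.0 m³/s.
V = ΣQ_DR · Δt = 108.0 × 5400 s = 5.832 × 10^5 m³.
Over A = 14.3 km², depth = V / A = 40.8 mm.

d ≈ 40.8 mm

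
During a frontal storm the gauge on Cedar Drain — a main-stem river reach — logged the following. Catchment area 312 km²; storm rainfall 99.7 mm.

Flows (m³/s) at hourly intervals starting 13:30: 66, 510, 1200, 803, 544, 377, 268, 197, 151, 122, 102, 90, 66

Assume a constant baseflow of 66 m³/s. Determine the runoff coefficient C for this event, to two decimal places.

ΣQ_DR = 3638 m³/s; V = ΣQ_DR·Δt = 1.310 × 10^7 m³.
Runoff depth d = V / A = 41.98 mm.
C = d / P = 41.98 / 99.7 = 0.42.

C ≈ 0.42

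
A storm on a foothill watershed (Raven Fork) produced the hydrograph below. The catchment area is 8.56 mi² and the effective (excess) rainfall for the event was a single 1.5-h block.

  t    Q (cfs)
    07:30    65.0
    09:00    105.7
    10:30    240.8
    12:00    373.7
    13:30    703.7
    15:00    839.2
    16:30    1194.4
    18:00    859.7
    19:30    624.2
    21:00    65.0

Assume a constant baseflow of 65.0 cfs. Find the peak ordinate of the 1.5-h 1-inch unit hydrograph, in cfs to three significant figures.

U_p ≈ 941 cfs

Direct runoff: 0.0, 40.7, 175.8, 308.7, 638.7, 774.2, 1129.4, 794.7, 559.2, 0.0 cfs; ΣQ_DR = 4421 cfs, peak = 1129.4 cfs.
Runoff depth d = ΣQ_DR·Δt / A = 4421 × 5400 / (8.56 mi²) = 1.201 in.
The 1-inch UH is the DRH scaled by (1 in)/d, so U_p = 1129.4 × 1/1.201 = 941 cfs.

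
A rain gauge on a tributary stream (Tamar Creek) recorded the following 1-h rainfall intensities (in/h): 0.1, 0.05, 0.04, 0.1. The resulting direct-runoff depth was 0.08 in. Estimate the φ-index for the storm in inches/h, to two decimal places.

φ ≈ 0.06 in/h

Only the 2 blocks with intensity above φ contribute runoff: 0.1, 0.1 in/h.
Σ(I−φ)·Δt = d  ⇒  (0.1+0.1 − 2φ)·1 = 0.08
φ = (0.2000 − 0.08/1) / 2 = 0.06 in/h.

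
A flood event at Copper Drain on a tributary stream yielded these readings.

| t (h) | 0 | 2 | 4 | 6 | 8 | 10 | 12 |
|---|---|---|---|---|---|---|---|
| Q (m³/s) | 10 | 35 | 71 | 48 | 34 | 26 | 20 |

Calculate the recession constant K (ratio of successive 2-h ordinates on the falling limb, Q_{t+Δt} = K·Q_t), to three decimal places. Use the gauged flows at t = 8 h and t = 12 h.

K ≈ 0.767

Using the recession-limb readings at t = 8 h and t = 12 h: Q falls from 34 to 20 m³/s over 2 intervals.
K = (Q₂/Q₁)^(1/2) = (20/34)^(1/2) = 0.767.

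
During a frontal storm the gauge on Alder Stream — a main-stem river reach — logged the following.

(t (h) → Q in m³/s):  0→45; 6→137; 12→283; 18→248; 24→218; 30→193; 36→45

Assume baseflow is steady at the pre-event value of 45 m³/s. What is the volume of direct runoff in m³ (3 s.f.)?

Direct-runoff ordinates (Q − Q_b): 0.0, 92.0, 238.0, 203.0, 173.0, 148.0, 0.0 m³/s.
ΣQ_DR = 854.0 m³/s.
With Δt = 6 h = 21600 s, V = ΣQ_DR · Δt = 854.0 × 21600 = 1.84 × 10^7 m³.

V ≈ 1.84 × 10^7 m³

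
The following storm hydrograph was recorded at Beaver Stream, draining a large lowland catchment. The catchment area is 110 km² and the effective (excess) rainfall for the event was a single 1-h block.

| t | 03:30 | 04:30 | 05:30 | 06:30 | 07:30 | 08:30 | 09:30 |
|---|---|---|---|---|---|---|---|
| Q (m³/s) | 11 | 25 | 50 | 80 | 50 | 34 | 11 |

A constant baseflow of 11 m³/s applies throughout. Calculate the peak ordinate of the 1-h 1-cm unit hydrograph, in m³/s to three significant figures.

U_p ≈ 115 m³/s

Direct runoff: 0.0, 14.0, 39.0, 69.0, 39.0, 23.0, 0.0 m³/s; ΣQ_DR = 184.0 m³/s, peak = 69.0 m³/s.
Runoff depth d = ΣQ_DR·Δt / A = 184.0 × 3600 / (110 km²) = 6.022 mm.
The 1-cm UH is the DRH scaled by (10 mm)/d, so U_p = 69.0 × 10/6.022 = 115 m³/s.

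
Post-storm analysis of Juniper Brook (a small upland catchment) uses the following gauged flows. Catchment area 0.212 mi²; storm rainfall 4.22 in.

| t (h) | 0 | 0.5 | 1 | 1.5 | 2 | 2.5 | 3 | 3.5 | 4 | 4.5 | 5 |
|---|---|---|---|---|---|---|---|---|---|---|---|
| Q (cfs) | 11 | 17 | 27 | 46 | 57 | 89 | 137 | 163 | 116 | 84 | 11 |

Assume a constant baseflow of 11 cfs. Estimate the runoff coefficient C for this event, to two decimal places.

ΣQ_DR = 637.0 cfs; V = ΣQ_DR·Δt = 1.147 × 10^6 ft³.
Runoff depth d = V / A = 2.328 in.
C = d / P = 2.328 / 4.22 = 0.55.

C ≈ 0.55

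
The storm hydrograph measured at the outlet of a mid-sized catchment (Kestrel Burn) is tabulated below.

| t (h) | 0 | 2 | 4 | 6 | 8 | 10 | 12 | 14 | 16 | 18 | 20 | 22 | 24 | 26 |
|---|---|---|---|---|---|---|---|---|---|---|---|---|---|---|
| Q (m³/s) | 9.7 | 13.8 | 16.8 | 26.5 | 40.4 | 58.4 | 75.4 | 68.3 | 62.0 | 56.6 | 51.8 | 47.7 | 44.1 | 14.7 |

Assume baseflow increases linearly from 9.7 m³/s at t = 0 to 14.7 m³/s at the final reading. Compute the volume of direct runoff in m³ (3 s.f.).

Direct-runoff ordinates (Q − Q_b): 0.00, 3.72, 6.33, 15.65, 29.16, 46.78, 63.39, 55.91, 49.22, 43.44, 38.25, 33.77, 29.78, 0.00 m³/s.
ΣQ_DR = 415.4 m³/s.
With Δt = 2 h = 7200 s, V = ΣQ_DR · Δt = 415.4 × 7200 = 2.99 × 10^6 m³.

V ≈ 2.99 × 10^6 m³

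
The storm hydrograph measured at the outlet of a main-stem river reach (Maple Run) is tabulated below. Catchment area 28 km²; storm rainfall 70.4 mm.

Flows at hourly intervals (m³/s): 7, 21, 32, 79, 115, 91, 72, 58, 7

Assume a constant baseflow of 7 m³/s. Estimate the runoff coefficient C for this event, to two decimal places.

C ≈ 0.77

ΣQ_DR = 419.0 m³/s; V = ΣQ_DR·Δt = 1.508 × 10^6 m³.
Runoff depth d = V / A = 53.87 mm.
C = d / P = 53.87 / 70.4 = 0.77.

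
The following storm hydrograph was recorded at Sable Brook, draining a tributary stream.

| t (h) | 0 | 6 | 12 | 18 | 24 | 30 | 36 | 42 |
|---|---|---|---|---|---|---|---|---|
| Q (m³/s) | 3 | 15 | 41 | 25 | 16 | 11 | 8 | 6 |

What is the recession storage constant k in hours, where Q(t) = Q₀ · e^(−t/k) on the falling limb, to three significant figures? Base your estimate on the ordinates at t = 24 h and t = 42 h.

On the falling limb, Q drops from 16 to 6 m³/s between t = 24 h and t = 42 h (Δt = 18 h).
k = −Δt / ln(Q₂/Q₁) = −18 / ln(6/16) = 18.4 h.

k ≈ 18.4 h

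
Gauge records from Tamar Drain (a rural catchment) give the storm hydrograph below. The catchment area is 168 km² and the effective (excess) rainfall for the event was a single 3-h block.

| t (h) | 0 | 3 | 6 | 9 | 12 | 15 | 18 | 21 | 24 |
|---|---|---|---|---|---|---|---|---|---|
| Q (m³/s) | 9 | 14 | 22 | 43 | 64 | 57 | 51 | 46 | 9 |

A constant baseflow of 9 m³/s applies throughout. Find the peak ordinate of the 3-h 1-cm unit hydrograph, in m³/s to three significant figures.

U_p ≈ 36.6 m³/s

Direct runoff: 0.0, 5.0, 13.0, 34.0, 55.0, 48.0, 42.0, 37.0, 0.0 m³/s; ΣQ_DR = 234.0 m³/s, peak = 55.0 m³/s.
Runoff depth d = ΣQ_DR·Δt / A = 234.0 × 10800 / (168 km²) = 15.04 mm.
The 1-cm UH is the DRH scaled by (10 mm)/d, so U_p = 55.0 × 10/15.04 = 36.6 m³/s.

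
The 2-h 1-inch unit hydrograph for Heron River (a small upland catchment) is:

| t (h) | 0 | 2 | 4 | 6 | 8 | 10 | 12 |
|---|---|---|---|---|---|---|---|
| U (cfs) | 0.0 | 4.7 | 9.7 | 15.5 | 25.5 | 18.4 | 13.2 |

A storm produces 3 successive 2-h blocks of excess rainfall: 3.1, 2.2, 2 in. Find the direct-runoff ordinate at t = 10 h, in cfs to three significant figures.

By discrete convolution, Q_j = Σ (P_i / 1 in) · U_{j−i}.
At t = 10 h (j=5): Q = (3.1/1)·18.4 + (2.2/1)·25.5 + (2/1)·15.5 = 144 cfs.

Q ≈ 144 cfs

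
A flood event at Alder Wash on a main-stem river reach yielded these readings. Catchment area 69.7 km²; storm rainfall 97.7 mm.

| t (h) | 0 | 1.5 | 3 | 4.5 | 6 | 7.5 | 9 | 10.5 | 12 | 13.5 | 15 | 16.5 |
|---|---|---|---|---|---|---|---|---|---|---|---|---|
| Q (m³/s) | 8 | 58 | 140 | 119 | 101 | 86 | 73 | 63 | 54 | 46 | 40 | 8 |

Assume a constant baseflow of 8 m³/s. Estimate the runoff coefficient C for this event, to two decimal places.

ΣQ_DR = 700.0 m³/s; V = ΣQ_DR·Δt = 3.780 × 10^6 m³.
Runoff depth d = V / A = 54.23 mm.
C = d / P = 54.23 / 97.7 = 0.56.

C ≈ 0.56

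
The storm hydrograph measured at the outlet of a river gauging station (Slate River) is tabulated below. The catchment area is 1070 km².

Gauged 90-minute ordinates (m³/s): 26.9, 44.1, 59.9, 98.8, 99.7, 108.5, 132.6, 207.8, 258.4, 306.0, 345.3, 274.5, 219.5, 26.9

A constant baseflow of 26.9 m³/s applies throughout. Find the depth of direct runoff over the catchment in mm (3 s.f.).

Direct runoff: 0.0, 17.2, 33.0, 71.9, 72.8, 81.6, 105.7, 180.9, 231.5, 279.1, 318.4, 247.6, 192.6, 0.0 m³/s; ΣQ_DR = 1832 m³/s.
V = ΣQ_DR · Δt = 1832 × 5400 s = 9.894 × 10^6 m³.
Over A = 1070 km², depth = V / A = 9.25 mm.

d ≈ 9.25 mm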